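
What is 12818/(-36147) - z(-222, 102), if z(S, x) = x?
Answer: -3699812/36147 ≈ -102.35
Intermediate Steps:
12818/(-36147) - z(-222, 102) = 12818/(-36147) - 1*102 = 12818*(-1/36147) - 102 = -12818/36147 - 102 = -3699812/36147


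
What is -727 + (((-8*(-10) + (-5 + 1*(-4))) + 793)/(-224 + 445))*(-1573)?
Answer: -116903/17 ≈ -6876.6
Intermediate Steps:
-727 + (((-8*(-10) + (-5 + 1*(-4))) + 793)/(-224 + 445))*(-1573) = -727 + (((80 + (-5 - 4)) + 793)/221)*(-1573) = -727 + (((80 - 9) + 793)*(1/221))*(-1573) = -727 + ((71 + 793)*(1/221))*(-1573) = -727 + (864*(1/221))*(-1573) = -727 + (864/221)*(-1573) = -727 - 104544/17 = -116903/17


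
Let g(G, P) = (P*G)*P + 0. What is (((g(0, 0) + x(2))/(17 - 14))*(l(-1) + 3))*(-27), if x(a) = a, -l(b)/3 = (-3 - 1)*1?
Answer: -270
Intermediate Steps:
l(b) = 12 (l(b) = -3*(-3 - 1) = -(-12) = -3*(-4) = 12)
g(G, P) = G*P² (g(G, P) = (G*P)*P + 0 = G*P² + 0 = G*P²)
(((g(0, 0) + x(2))/(17 - 14))*(l(-1) + 3))*(-27) = (((0*0² + 2)/(17 - 14))*(12 + 3))*(-27) = (((0*0 + 2)/3)*15)*(-27) = (((0 + 2)*(⅓))*15)*(-27) = ((2*(⅓))*15)*(-27) = ((⅔)*15)*(-27) = 10*(-27) = -270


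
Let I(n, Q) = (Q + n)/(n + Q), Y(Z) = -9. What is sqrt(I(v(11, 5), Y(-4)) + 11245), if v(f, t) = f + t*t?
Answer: sqrt(11246) ≈ 106.05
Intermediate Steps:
v(f, t) = f + t**2
I(n, Q) = 1 (I(n, Q) = (Q + n)/(Q + n) = 1)
sqrt(I(v(11, 5), Y(-4)) + 11245) = sqrt(1 + 11245) = sqrt(11246)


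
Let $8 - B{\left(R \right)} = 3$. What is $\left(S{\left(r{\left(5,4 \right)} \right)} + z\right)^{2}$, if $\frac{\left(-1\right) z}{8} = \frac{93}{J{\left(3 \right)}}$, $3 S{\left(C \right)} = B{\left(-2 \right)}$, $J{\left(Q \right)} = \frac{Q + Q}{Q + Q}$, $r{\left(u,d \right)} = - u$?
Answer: $\frac{4959529}{9} \approx 5.5106 \cdot 10^{5}$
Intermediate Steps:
$J{\left(Q \right)} = 1$ ($J{\left(Q \right)} = \frac{2 Q}{2 Q} = 2 Q \frac{1}{2 Q} = 1$)
$B{\left(R \right)} = 5$ ($B{\left(R \right)} = 8 - 3 = 5$)
$S{\left(C \right)} = \frac{5}{3}$ ($S{\left(C \right)} = \frac{1}{3} \cdot 5 = \frac{5}{3}$)
$z = -744$ ($z = - 8 \cdot \frac{93}{1} = - 8 \cdot 93 \cdot 1 = \left(-8\right) 93 = -744$)
$\left(S{\left(r{\left(5,4 \right)} \right)} + z\right)^{2} = \left(\frac{5}{3} - 744\right)^{2} = \left(- \frac{2227}{3}\right)^{2} = \frac{4959529}{9}$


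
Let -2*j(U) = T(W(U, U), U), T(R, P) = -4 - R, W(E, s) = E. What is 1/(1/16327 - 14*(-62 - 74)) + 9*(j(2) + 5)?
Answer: 2238252175/31086609 ≈ 72.000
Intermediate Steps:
j(U) = 2 + U/2 (j(U) = -(-4 - U)/2 = 2 + U/2)
1/(1/16327 - 14*(-62 - 74)) + 9*(j(2) + 5) = 1/(1/16327 - 14*(-62 - 74)) + 9*((2 + (1/2)*2) + 5) = 1/(1/16327 - 14*(-136)) + 9*((2 + 1) + 5) = 1/(1/16327 + 1904) + 9*(3 + 5) = 1/(31086609/16327) + 9*8 = 16327/31086609 + 72 = 2238252175/31086609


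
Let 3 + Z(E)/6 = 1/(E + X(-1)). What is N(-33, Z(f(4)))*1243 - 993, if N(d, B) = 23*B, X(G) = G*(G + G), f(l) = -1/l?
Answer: -2923029/7 ≈ -4.1758e+5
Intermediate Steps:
X(G) = 2*G² (X(G) = G*(2*G) = 2*G²)
Z(E) = -18 + 6/(2 + E) (Z(E) = -18 + 6/(E + 2*(-1)²) = -18 + 6/(E + 2*1) = -18 + 6/(E + 2) = -18 + 6/(2 + E))
N(-33, Z(f(4)))*1243 - 993 = (23*(6*(-5 - (-3)/4)/(2 - 1/4)))*1243 - 993 = (23*(6*(-5 - (-3)/4)/(2 - 1*¼)))*1243 - 993 = (23*(6*(-5 - 3*(-¼))/(2 - ¼)))*1243 - 993 = (23*(6*(-5 + ¾)/(7/4)))*1243 - 993 = (23*(6*(4/7)*(-17/4)))*1243 - 993 = (23*(-102/7))*1243 - 993 = -2346/7*1243 - 993 = -2916078/7 - 993 = -2923029/7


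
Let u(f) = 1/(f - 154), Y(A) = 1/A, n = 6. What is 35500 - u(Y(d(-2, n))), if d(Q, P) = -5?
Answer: 27370505/771 ≈ 35500.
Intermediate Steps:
u(f) = 1/(-154 + f)
35500 - u(Y(d(-2, n))) = 35500 - 1/(-154 + 1/(-5)) = 35500 - 1/(-154 - ⅕) = 35500 - 1/(-771/5) = 35500 - 1*(-5/771) = 35500 + 5/771 = 27370505/771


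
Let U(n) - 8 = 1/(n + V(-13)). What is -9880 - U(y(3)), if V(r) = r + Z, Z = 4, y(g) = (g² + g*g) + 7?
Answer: -158209/16 ≈ -9888.1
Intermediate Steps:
y(g) = 7 + 2*g² (y(g) = (g² + g²) + 7 = 2*g² + 7 = 7 + 2*g²)
V(r) = 4 + r (V(r) = r + 4 = 4 + r)
U(n) = 8 + 1/(-9 + n) (U(n) = 8 + 1/(n + (4 - 13)) = 8 + 1/(n - 9) = 8 + 1/(-9 + n))
-9880 - U(y(3)) = -9880 - (-71 + 8*(7 + 2*3²))/(-9 + (7 + 2*3²)) = -9880 - (-71 + 8*(7 + 2*9))/(-9 + (7 + 2*9)) = -9880 - (-71 + 8*(7 + 18))/(-9 + (7 + 18)) = -9880 - (-71 + 8*25)/(-9 + 25) = -9880 - (-71 + 200)/16 = -9880 - 129/16 = -158209/16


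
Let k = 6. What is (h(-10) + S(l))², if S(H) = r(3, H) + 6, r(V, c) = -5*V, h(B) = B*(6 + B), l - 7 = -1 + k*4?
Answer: 961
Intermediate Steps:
l = 30 (l = 7 + (-1 + 6*4) = 7 + (-1 + 24) = 7 + 23 = 30)
S(H) = -9 (S(H) = -5*3 + 6 = -15 + 6 = -9)
(h(-10) + S(l))² = (-10*(6 - 10) - 9)² = (-10*(-4) - 9)² = (40 - 9)² = 31² = 961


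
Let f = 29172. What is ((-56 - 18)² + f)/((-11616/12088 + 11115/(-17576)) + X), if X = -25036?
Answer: -70781429056/51148598401 ≈ -1.3838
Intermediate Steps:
((-56 - 18)² + f)/((-11616/12088 + 11115/(-17576)) + X) = ((-56 - 18)² + 29172)/((-11616/12088 + 11115/(-17576)) - 25036) = ((-74)² + 29172)/((-11616*1/12088 + 11115*(-1/17576)) - 25036) = (5476 + 29172)/((-1452/1511 - 855/1352) - 25036) = 34648/(-3255009/2042872 - 25036) = 34648/(-51148598401/2042872) = 34648*(-2042872/51148598401) = -70781429056/51148598401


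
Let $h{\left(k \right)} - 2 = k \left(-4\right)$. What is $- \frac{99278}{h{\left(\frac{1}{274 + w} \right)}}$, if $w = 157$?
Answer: $- \frac{21394409}{429} \approx -49870.0$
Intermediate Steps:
$h{\left(k \right)} = 2 - 4 k$ ($h{\left(k \right)} = 2 + k \left(-4\right) = 2 - 4 k$)
$- \frac{99278}{h{\left(\frac{1}{274 + w} \right)}} = - \frac{99278}{2 - \frac{4}{274 + 157}} = - \frac{99278}{2 - \frac{4}{431}} = - \frac{99278}{\frac{858}{431}} = \left(-99278\right) \frac{431}{858} = - \frac{21394409}{429}$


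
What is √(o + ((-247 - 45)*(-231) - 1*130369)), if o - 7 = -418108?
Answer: I*√481018 ≈ 693.55*I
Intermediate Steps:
o = -418101 (o = 7 - 418108 = -418101)
√(o + ((-247 - 45)*(-231) - 1*130369)) = √(-418101 + ((-247 - 45)*(-231) - 1*130369)) = √(-418101 + (-292*(-231) - 130369)) = √(-418101 + (67452 - 130369)) = √(-418101 - 62917) = √(-481018) = I*√481018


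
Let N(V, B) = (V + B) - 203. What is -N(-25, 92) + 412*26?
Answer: 10848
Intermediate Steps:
N(V, B) = -203 + B + V (N(V, B) = (B + V) - 203 = -203 + B + V)
-N(-25, 92) + 412*26 = -(-203 + 92 - 25) + 412*26 = -1*(-136) + 10712 = 136 + 10712 = 10848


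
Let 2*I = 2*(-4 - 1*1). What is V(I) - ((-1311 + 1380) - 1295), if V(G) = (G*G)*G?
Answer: 1101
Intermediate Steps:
I = -5 (I = (2*(-4 - 1*1))/2 = (2*(-4 - 1))/2 = (2*(-5))/2 = (½)*(-10) = -5)
V(G) = G³ (V(G) = G²*G = G³)
V(I) - ((-1311 + 1380) - 1295) = (-5)³ - ((-1311 + 1380) - 1295) = -125 - (69 - 1295) = -125 - 1*(-1226) = -125 + 1226 = 1101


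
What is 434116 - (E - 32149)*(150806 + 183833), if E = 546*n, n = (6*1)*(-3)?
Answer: 14047575419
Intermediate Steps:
n = -18 (n = 6*(-3) = -18)
E = -9828 (E = 546*(-18) = -9828)
434116 - (E - 32149)*(150806 + 183833) = 434116 - (-9828 - 32149)*(150806 + 183833) = 434116 - (-41977)*334639 = 434116 - 1*(-14047141303) = 434116 + 14047141303 = 14047575419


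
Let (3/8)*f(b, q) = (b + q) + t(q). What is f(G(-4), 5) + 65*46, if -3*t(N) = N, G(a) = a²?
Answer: 27374/9 ≈ 3041.6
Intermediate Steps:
t(N) = -N/3
f(b, q) = 8*b/3 + 16*q/9 (f(b, q) = 8*((b + q) - q/3)/3 = 8*(b + 2*q/3)/3 = 8*b/3 + 16*q/9)
f(G(-4), 5) + 65*46 = ((8/3)*(-4)² + (16/9)*5) + 65*46 = ((8/3)*16 + 80/9) + 2990 = (128/3 + 80/9) + 2990 = 464/9 + 2990 = 27374/9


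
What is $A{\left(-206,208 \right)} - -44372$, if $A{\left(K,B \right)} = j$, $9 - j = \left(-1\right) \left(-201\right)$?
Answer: $44180$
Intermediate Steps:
$j = -192$ ($j = 9 - \left(-1\right) \left(-201\right) = 9 - 201 = -192$)
$A{\left(K,B \right)} = -192$
$A{\left(-206,208 \right)} - -44372 = -192 - -44372 = -192 + 44372 = 44180$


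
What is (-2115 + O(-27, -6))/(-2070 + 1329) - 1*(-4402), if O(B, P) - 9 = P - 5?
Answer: 3263999/741 ≈ 4404.9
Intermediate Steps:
O(B, P) = 4 + P (O(B, P) = 9 + (P - 5) = 9 + (-5 + P) = 4 + P)
(-2115 + O(-27, -6))/(-2070 + 1329) - 1*(-4402) = (-2115 + (4 - 6))/(-2070 + 1329) - 1*(-4402) = (-2115 - 2)/(-741) + 4402 = -2117*(-1/741) + 4402 = 2117/741 + 4402 = 3263999/741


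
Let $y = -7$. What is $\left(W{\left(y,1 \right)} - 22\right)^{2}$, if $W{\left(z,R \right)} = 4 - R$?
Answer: $361$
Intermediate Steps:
$\left(W{\left(y,1 \right)} - 22\right)^{2} = \left(\left(4 - 1\right) - 22\right)^{2} = \left(3 - 22\right)^{2} = \left(-19\right)^{2} = 361$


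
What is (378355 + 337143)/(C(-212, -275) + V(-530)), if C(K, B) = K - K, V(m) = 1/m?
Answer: -379213940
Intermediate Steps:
C(K, B) = 0
(378355 + 337143)/(C(-212, -275) + V(-530)) = (378355 + 337143)/(0 + 1/(-530)) = 715498/(0 - 1/530) = 715498/(-1/530) = 715498*(-530) = -379213940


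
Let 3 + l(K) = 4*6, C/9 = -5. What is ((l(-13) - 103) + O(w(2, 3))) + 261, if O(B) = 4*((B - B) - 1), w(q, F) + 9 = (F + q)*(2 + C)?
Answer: 175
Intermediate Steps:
C = -45 (C = 9*(-5) = -45)
w(q, F) = -9 - 43*F - 43*q (w(q, F) = -9 + (F + q)*(2 - 45) = -9 + (F + q)*(-43) = -9 + (-43*F - 43*q) = -9 - 43*F - 43*q)
l(K) = 21 (l(K) = -3 + 4*6 = -3 + 24 = 21)
O(B) = -4 (O(B) = 4*(0 - 1) = 4*(-1) = -4)
((l(-13) - 103) + O(w(2, 3))) + 261 = ((21 - 103) - 4) + 261 = (-82 - 4) + 261 = -86 + 261 = 175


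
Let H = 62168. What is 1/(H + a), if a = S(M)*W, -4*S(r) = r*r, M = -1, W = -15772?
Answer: 1/66111 ≈ 1.5126e-5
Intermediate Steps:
S(r) = -r**2/4 (S(r) = -r*r/4 = -r**2/4)
a = 3943 (a = -1/4*(-1)**2*(-15772) = -1/4*1*(-15772) = -1/4*(-15772) = 3943)
1/(H + a) = 1/(62168 + 3943) = 1/66111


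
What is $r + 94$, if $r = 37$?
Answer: $131$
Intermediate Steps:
$r + 94 = 37 + 94 = 131$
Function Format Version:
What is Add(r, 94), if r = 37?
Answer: 131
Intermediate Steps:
Add(r, 94) = Add(37, 94) = 131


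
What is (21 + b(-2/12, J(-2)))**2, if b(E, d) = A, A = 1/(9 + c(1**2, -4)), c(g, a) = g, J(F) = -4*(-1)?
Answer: 44521/100 ≈ 445.21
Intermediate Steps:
J(F) = 4
A = 1/10 (A = 1/(9 + 1**2) = 1/(9 + 1) = 1/10 ≈ 0.10000)
b(E, d) = 1/10
(21 + b(-2/12, J(-2)))**2 = (21 + 1/10)**2 = (211/10)**2 = 44521/100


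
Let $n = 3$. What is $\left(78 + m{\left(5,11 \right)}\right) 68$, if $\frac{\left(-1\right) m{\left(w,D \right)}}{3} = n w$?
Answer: $2244$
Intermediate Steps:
$m{\left(w,D \right)} = - 9 w$ ($m{\left(w,D \right)} = - 3 \cdot 3 w = - 9 w$)
$\left(78 + m{\left(5,11 \right)}\right) 68 = \left(78 - 45\right) 68 = 33 \cdot 68 = 2244$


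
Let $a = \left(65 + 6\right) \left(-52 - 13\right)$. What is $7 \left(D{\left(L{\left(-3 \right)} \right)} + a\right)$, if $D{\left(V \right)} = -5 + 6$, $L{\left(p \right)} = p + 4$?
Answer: $-32298$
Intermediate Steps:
$L{\left(p \right)} = 4 + p$
$D{\left(V \right)} = 1$
$a = -4615$ ($a = 71 \left(-65\right) = -4615$)
$7 \left(D{\left(L{\left(-3 \right)} \right)} + a\right) = 7 \left(1 - 4615\right) = 7 \left(-4614\right) = -32298$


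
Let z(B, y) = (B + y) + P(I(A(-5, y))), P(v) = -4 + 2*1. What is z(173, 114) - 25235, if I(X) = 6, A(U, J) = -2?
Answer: -24950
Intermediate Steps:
P(v) = -2 (P(v) = -4 + 2 = -2)
z(B, y) = -2 + B + y (z(B, y) = (B + y) - 2 = -2 + B + y)
z(173, 114) - 25235 = (-2 + 173 + 114) - 25235 = 285 - 25235 = -24950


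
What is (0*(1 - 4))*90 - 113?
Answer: -113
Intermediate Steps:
(0*(1 - 4))*90 - 113 = (0*(-3))*90 - 113 = 0*90 - 113 = 0 - 113 = -113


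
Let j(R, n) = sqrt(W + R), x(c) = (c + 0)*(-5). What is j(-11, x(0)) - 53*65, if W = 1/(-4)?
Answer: -3445 + 3*I*sqrt(5)/2 ≈ -3445.0 + 3.3541*I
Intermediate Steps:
W = -1/4 ≈ -0.25000
x(c) = -5*c (x(c) = c*(-5) = -5*c)
j(R, n) = sqrt(-1/4 + R)
j(-11, x(0)) - 53*65 = sqrt(-1 + 4*(-11))/2 - 53*65 = sqrt(-1 - 44)/2 - 3445 = sqrt(-45)/2 - 3445 = (3*I*sqrt(5))/2 - 3445 = 3*I*sqrt(5)/2 - 3445 = -3445 + 3*I*sqrt(5)/2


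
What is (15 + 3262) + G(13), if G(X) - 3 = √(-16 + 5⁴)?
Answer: 3280 + √609 ≈ 3304.7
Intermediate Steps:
G(X) = 3 + √609 (G(X) = 3 + √(-16 + 5⁴) = 3 + √(-16 + 625) = 3 + √609)
(15 + 3262) + G(13) = (15 + 3262) + (3 + √609) = 3277 + (3 + √609) = 3280 + √609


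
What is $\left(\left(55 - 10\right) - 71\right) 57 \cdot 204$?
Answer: $-302328$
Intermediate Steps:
$\left(\left(55 - 10\right) - 71\right) 57 \cdot 204 = \left(45 - 71\right) 57 \cdot 204 = \left(-26\right) 57 \cdot 204 = \left(-1482\right) 204 = -302328$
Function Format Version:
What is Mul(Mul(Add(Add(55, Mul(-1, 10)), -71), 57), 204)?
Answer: -302328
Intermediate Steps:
Mul(Mul(Add(Add(55, Mul(-1, 10)), -71), 57), 204) = Mul(Mul(Add(Add(55, -10), -71), 57), 204) = Mul(Mul(Add(45, -71), 57), 204) = Mul(Mul(-26, 57), 204) = Mul(-1482, 204) = -302328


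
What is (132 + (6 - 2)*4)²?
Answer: 21904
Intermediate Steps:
(132 + (6 - 2)*4)² = (132 + 4*4)² = (132 + 16)² = 148² = 21904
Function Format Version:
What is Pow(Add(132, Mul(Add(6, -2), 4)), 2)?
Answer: 21904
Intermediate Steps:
Pow(Add(132, Mul(Add(6, -2), 4)), 2) = Pow(Add(132, Mul(4, 4)), 2) = Pow(Add(132, 16), 2) = Pow(148, 2) = 21904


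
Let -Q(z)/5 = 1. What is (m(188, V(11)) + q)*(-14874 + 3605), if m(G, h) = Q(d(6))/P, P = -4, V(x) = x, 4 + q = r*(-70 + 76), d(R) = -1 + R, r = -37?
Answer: 10130831/4 ≈ 2.5327e+6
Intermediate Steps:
Q(z) = -5 (Q(z) = -5*1 = -5)
q = -226 (q = -4 - 37*(-70 + 76) = -4 - 37*6 = -4 - 222 = -226)
m(G, h) = 5/4 (m(G, h) = -5/(-4) = -5*(-1/4) = 5/4)
(m(188, V(11)) + q)*(-14874 + 3605) = (5/4 - 226)*(-14874 + 3605) = -899/4*(-11269) = 10130831/4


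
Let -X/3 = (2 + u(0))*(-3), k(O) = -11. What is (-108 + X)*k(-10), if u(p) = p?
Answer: 990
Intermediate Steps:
X = 18 (X = -3*(2 + 0)*(-3) = -6*(-3) = -3*(-6) = 18)
(-108 + X)*k(-10) = (-108 + 18)*(-11) = -90*(-11) = 990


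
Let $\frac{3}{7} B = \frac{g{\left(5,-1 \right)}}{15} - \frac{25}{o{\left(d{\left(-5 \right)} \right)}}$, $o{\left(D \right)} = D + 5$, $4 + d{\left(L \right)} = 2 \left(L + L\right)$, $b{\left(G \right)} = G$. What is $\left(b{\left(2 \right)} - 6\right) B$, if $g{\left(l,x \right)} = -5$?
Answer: $- \frac{1568}{171} \approx -9.1696$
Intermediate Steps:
$d{\left(L \right)} = -4 + 4 L$ ($d{\left(L \right)} = -4 + 2 \left(L + L\right) = -4 + 2 \cdot 2 L = -4 + 4 L$)
$o{\left(D \right)} = 5 + D$
$B = \frac{392}{171}$ ($B = \frac{7 \left(- \frac{5}{15} - \frac{25}{5 + \left(-4 + 4 \left(-5\right)\right)}\right)}{3} = \frac{7 \left(\left(-5\right) \frac{1}{15} - \frac{25}{5 - 24}\right)}{3} = \frac{7 \left(- \frac{1}{3} - \frac{25}{5 - 24}\right)}{3} = \frac{7 \left(- \frac{1}{3} - \frac{25}{-19}\right)}{3} = \frac{7 \left(- \frac{1}{3} - - \frac{25}{19}\right)}{3} = \frac{7 \left(- \frac{1}{3} + \frac{25}{19}\right)}{3} = \frac{7}{3} \cdot \frac{56}{57} = \frac{392}{171} \approx 2.2924$)
$\left(b{\left(2 \right)} - 6\right) B = \left(2 - 6\right) \frac{392}{171} = \left(-4\right) \frac{392}{171} = - \frac{1568}{171}$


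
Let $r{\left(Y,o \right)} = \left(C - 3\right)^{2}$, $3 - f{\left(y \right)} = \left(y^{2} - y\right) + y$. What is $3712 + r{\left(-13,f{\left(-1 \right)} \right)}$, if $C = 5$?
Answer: $3716$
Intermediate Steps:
$f{\left(y \right)} = 3 - y^{2}$ ($f{\left(y \right)} = 3 - \left(\left(y^{2} - y\right) + y\right) = 3 - y^{2}$)
$r{\left(Y,o \right)} = 4$ ($r{\left(Y,o \right)} = \left(5 - 3\right)^{2} = 2^{2} = 4$)
$3712 + r{\left(-13,f{\left(-1 \right)} \right)} = 3712 + 4 = 3716$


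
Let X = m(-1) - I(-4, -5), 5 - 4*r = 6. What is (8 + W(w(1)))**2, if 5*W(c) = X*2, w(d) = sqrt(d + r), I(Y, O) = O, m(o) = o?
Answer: 2304/25 ≈ 92.160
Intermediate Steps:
r = -1/4 (r = 5/4 - 1/4*6 = 5/4 - 3/2 = -1/4 ≈ -0.25000)
w(d) = sqrt(-1/4 + d) (w(d) = sqrt(d - 1/4) = sqrt(-1/4 + d))
X = 4 (X = -1 - 1*(-5) = -1 + 5 = 4)
W(c) = 8/5 (W(c) = (4*2)/5 = (1/5)*8 = 8/5)
(8 + W(w(1)))**2 = (8 + 8/5)**2 = (48/5)**2 = 2304/25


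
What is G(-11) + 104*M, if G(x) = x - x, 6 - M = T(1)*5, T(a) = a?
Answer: 104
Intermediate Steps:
M = 1 (M = 6 - 5 = 1)
G(x) = 0
G(-11) + 104*M = 0 + 104*1 = 0 + 104 = 104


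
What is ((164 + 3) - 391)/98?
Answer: -16/7 ≈ -2.2857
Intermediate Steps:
((164 + 3) - 391)/98 = (167 - 391)*(1/98) = -224*1/98 = -16/7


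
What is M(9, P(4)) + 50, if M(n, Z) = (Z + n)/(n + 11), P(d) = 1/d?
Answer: 4037/80 ≈ 50.463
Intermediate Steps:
M(n, Z) = (Z + n)/(11 + n)
M(9, P(4)) + 50 = (1/4 + 9)/(11 + 9) + 50 = (1/4 + 9)/20 + 50 = (1/20)*(37/4) + 50 = 37/80 + 50 = 4037/80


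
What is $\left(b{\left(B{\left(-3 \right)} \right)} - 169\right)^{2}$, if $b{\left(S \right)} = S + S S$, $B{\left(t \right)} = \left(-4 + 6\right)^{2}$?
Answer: $22201$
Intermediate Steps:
$B{\left(t \right)} = 4$ ($B{\left(t \right)} = 2^{2} = 4$)
$b{\left(S \right)} = S + S^{2}$
$\left(b{\left(B{\left(-3 \right)} \right)} - 169\right)^{2} = \left(4 \left(1 + 4\right) - 169\right)^{2} = \left(4 \cdot 5 - 169\right)^{2} = \left(20 - 169\right)^{2} = \left(-149\right)^{2} = 22201$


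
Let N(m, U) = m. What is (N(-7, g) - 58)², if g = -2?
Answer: 4225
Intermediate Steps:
(N(-7, g) - 58)² = (-7 - 58)² = (-65)² = 4225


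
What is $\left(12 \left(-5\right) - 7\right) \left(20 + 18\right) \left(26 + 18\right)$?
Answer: $-112024$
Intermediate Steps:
$\left(12 \left(-5\right) - 7\right) \left(20 + 18\right) \left(26 + 18\right) = \left(-60 - 7\right) 38 \cdot 44 = \left(-67\right) 1672 = -112024$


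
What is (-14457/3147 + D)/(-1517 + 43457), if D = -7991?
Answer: -4193689/21997530 ≈ -0.19064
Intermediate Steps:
(-14457/3147 + D)/(-1517 + 43457) = (-14457/3147 - 7991)/(-1517 + 43457) = (-14457*1/3147 - 7991)/41940 = (-4819/1049 - 7991)*(1/41940) = -8387378/1049*1/41940 = -4193689/21997530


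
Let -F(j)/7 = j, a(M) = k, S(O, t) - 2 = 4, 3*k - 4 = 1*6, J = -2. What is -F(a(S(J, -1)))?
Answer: 70/3 ≈ 23.333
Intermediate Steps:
k = 10/3 (k = 4/3 + (1*6)/3 = 4/3 + (⅓)*6 = 4/3 + 2 = 10/3 ≈ 3.3333)
S(O, t) = 6 (S(O, t) = 2 + 4 = 6)
a(M) = 10/3
F(j) = -7*j
-F(a(S(J, -1))) = -(-7)*10/3 = -1*(-70/3) = 70/3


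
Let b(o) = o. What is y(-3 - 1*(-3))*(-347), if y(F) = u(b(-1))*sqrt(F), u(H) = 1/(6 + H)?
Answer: 0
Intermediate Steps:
y(F) = sqrt(F)/5 (y(F) = sqrt(F)/(6 - 1) = sqrt(F)/5)
y(-3 - 1*(-3))*(-347) = (sqrt(-3 - 1*(-3))/5)*(-347) = (sqrt(-3 + 3)/5)*(-347) = (sqrt(0)/5)*(-347) = ((1/5)*0)*(-347) = 0*(-347) = 0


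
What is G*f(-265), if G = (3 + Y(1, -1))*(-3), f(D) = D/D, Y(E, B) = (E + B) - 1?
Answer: -6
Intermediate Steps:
Y(E, B) = -1 + B + E (Y(E, B) = (B + E) - 1 = -1 + B + E)
f(D) = 1
G = -6 (G = (3 + (-1 - 1 + 1))*(-3) = (3 - 1)*(-3) = 2*(-3) = -6)
G*f(-265) = -6*1 = -6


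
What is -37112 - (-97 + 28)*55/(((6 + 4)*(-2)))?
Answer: -149207/4 ≈ -37302.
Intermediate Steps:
-37112 - (-97 + 28)*55/(((6 + 4)*(-2))) = -37112 - (-69)*55/((10*(-2))) = -37112 - (-69)*55/(-20) = -37112 - (-69)*55*(-1/20) = -37112 - (-69)*(-11)/4 = -37112 - 1*759/4 = -37112 - 759/4 = -149207/4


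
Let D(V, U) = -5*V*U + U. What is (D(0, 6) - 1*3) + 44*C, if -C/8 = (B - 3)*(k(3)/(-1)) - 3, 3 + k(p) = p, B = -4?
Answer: 1059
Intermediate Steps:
k(p) = -3 + p
D(V, U) = U - 5*U*V (D(V, U) = -5*U*V + U = U - 5*U*V)
C = 24 (C = -8*((-4 - 3)*((-3 + 3)/(-1)) - 3) = -8*(-0*(-1) - 3) = -8*(-7*0 - 3) = -8*(0 - 3) = -8*(-3) = 24)
(D(0, 6) - 1*3) + 44*C = (6*(1 - 5*0) - 1*3) + 44*24 = (6*(1 + 0) - 3) + 1056 = (6*1 - 3) + 1056 = (6 - 3) + 1056 = 3 + 1056 = 1059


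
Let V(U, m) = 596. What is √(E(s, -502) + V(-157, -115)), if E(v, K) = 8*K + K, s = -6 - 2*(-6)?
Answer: I*√3922 ≈ 62.626*I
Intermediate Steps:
s = 6 (s = -6 + 12 = 6)
E(v, K) = 9*K
√(E(s, -502) + V(-157, -115)) = √(9*(-502) + 596) = √(-4518 + 596) = √(-3922) = I*√3922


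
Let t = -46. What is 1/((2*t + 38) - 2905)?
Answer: -1/2959 ≈ -0.00033795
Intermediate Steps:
1/((2*t + 38) - 2905) = 1/((2*(-46) + 38) - 2905) = 1/((-92 + 38) - 2905) = 1/(-54 - 2905) = 1/(-2959) = -1/2959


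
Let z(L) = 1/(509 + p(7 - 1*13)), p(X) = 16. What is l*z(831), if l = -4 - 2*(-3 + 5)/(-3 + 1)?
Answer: -2/525 ≈ -0.0038095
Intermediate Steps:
z(L) = 1/525 (z(L) = 1/(509 + 16) = 1/525)
l = -2 (l = -4 - 4/(-2) = -4 - 4*(-1)/2 = -4 - 2*(-1) = -4 + 2 = -2)
l*z(831) = -2*1/525 = -2/525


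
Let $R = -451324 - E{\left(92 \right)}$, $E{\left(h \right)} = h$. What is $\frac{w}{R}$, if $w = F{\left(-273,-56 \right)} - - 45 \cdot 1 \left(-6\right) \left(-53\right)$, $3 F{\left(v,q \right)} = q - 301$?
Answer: $- \frac{14191}{451416} \approx -0.031437$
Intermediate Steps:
$F{\left(v,q \right)} = - \frac{301}{3} + \frac{q}{3}$ ($F{\left(v,q \right)} = \frac{q - 301}{3} = \frac{-301 + q}{3} = - \frac{301}{3} + \frac{q}{3}$)
$R = -451416$ ($R = -451324 - 92 = -451416$)
$w = 14191$ ($w = \left(- \frac{301}{3} + \frac{1}{3} \left(-56\right)\right) - - 45 \cdot 1 \left(-6\right) \left(-53\right) = \left(- \frac{301}{3} - \frac{56}{3}\right) - \left(-45\right) \left(-6\right) \left(-53\right) = -119 - 270 \left(-53\right) = -119 - -14310 = -119 + 14310 = 14191$)
$\frac{w}{R} = \frac{14191}{-451416} = 14191 \left(- \frac{1}{451416}\right) = - \frac{14191}{451416}$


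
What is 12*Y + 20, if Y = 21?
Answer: 272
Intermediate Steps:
12*Y + 20 = 12*21 + 20 = 252 + 20 = 272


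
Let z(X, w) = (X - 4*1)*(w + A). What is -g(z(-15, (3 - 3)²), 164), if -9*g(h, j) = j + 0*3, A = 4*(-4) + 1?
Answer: 164/9 ≈ 18.222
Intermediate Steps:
A = -15 (A = -16 + 1 = -15)
z(X, w) = (-15 + w)*(-4 + X) (z(X, w) = (X - 4*1)*(w - 15) = (X - 4)*(-15 + w) = (-4 + X)*(-15 + w) = (-15 + w)*(-4 + X))
g(h, j) = -j/9 (g(h, j) = -(j + 0*3)/9 = -(j + 0)/9 = -j/9)
-g(z(-15, (3 - 3)²), 164) = -(-1)*164/9 = -1*(-164/9) = 164/9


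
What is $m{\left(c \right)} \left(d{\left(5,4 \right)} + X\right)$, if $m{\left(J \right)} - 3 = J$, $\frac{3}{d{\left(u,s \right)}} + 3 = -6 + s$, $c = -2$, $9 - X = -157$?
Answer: $\frac{827}{5} \approx 165.4$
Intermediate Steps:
$X = 166$ ($X = 9 - -157 = 9 + 157 = 166$)
$d{\left(u,s \right)} = \frac{3}{-9 + s}$ ($d{\left(u,s \right)} = \frac{3}{-3 + \left(-6 + s\right)} = \frac{3}{-9 + s}$)
$m{\left(J \right)} = 3 + J$
$m{\left(c \right)} \left(d{\left(5,4 \right)} + X\right) = \left(3 - 2\right) \left(\frac{3}{-9 + 4} + 166\right) = 1 \left(\frac{3}{-5} + 166\right) = 1 \left(3 \left(- \frac{1}{5}\right) + 166\right) = 1 \left(- \frac{3}{5} + 166\right) = 1 \cdot \frac{827}{5} = \frac{827}{5}$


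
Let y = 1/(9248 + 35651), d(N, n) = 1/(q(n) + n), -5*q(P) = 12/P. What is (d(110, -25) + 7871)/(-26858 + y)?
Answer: -1100128677902/3753958422533 ≈ -0.29306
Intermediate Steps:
q(P) = -12/(5*P)
d(N, n) = 1/(n - 12/(5*n)) (d(N, n) = 1/(-12/(5*n) + n) = 1/(n - 12/(5*n)))
y = 1/44899 ≈ 2.2272e-5
(d(110, -25) + 7871)/(-26858 + y) = (5*(-25)/(-12 + 5*(-25)²) + 7871)/(-26858 + 1/44899) = (5*(-25)/(-12 + 5*625) + 7871)/(-1205897341/44899) = (5*(-25)/(-12 + 3125) + 7871)*(-44899/1205897341) = (5*(-25)/3113 + 7871)*(-44899/1205897341) = (5*(-25)*(1/3113) + 7871)*(-44899/1205897341) = (-125/3113 + 7871)*(-44899/1205897341) = (24502298/3113)*(-44899/1205897341) = -1100128677902/3753958422533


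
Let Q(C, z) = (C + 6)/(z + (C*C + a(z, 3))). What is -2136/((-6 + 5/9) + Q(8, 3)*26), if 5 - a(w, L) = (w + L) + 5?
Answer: -1172664/287 ≈ -4085.9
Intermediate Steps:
a(w, L) = -L - w (a(w, L) = 5 - ((w + L) + 5) = 5 - ((L + w) + 5) = 5 - (5 + L + w) = 5 + (-5 - L - w) = -L - w)
Q(C, z) = (6 + C)/(-3 + C²) (Q(C, z) = (C + 6)/(z + (C*C + (-1*3 - z))) = (6 + C)/(z + (C² + (-3 - z))) = (6 + C)/(z + (-3 + C² - z)) = (6 + C)/(-3 + C²))
-2136/((-6 + 5/9) + Q(8, 3)*26) = -2136/((-6 + 5/9) + ((6 + 8)/(-3 + 8²))*26) = -2136/((-6 + 5*(⅑)) + (14/(-3 + 64))*26) = -2136/((-6 + 5/9) + (14/61)*26) = -2136/(-49/9 + ((1/61)*14)*26) = -2136/(-49/9 + (14/61)*26) = -2136/(-49/9 + 364/61) = -2136/287/549 = -2136*549/287 = -1172664/287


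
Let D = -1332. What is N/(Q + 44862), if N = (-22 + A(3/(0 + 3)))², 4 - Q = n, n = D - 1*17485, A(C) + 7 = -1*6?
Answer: 1225/63683 ≈ 0.019236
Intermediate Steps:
A(C) = -13 (A(C) = -7 - 1*6 = -7 - 6 = -13)
n = -18817 (n = -1332 - 1*17485 = -1332 - 17485 = -18817)
Q = 18821 (Q = 4 - 1*(-18817) = 4 + 18817 = 18821)
N = 1225 (N = (-22 - 13)² = (-35)² = 1225)
N/(Q + 44862) = 1225/(18821 + 44862) = 1225/63683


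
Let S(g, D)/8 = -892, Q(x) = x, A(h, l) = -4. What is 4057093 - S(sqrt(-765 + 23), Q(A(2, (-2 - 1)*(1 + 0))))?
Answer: 4064229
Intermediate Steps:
S(g, D) = -7136 (S(g, D) = 8*(-892) = -7136)
4057093 - S(sqrt(-765 + 23), Q(A(2, (-2 - 1)*(1 + 0)))) = 4057093 - 1*(-7136) = 4057093 + 7136 = 4064229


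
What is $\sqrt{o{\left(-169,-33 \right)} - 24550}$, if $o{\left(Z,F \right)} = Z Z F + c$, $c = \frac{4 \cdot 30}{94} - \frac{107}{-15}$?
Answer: $\frac{i \sqrt{480650307630}}{705} \approx 983.39 i$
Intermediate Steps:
$c = \frac{5929}{705}$ ($c = 120 \cdot \frac{1}{94} - - \frac{107}{15} = \frac{60}{47} + \frac{107}{15} = \frac{5929}{705} \approx 8.4099$)
$o{\left(Z,F \right)} = \frac{5929}{705} + F Z^{2}$ ($o{\left(Z,F \right)} = Z Z F + \frac{5929}{705} = Z^{2} F + \frac{5929}{705} = F Z^{2} + \frac{5929}{705} = \frac{5929}{705} + F Z^{2}$)
$\sqrt{o{\left(-169,-33 \right)} - 24550} = \sqrt{\left(\frac{5929}{705} - 33 \left(-169\right)^{2}\right) - 24550} = \sqrt{\left(\frac{5929}{705} - 942513\right) - 24550} = \sqrt{- \frac{664465736}{705} - 24550} = \sqrt{- \frac{681773486}{705}} = \frac{i \sqrt{480650307630}}{705}$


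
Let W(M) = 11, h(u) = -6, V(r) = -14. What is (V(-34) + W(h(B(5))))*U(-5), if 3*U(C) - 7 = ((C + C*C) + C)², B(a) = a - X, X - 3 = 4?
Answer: -232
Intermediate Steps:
X = 7 (X = 3 + 4 = 7)
B(a) = -7 + a (B(a) = a - 1*7 = a - 7 = -7 + a)
U(C) = 7/3 + (C² + 2*C)²/3 (U(C) = 7/3 + ((C + C*C) + C)²/3 = 7/3 + ((C + C²) + C)²/3 = 7/3 + (C² + 2*C)²/3)
(V(-34) + W(h(B(5))))*U(-5) = (-14 + 11)*(7/3 + (⅓)*(-5)²*(2 - 5)²) = -3*(7/3 + (⅓)*25*(-3)²) = -3*(7/3 + (⅓)*25*9) = -3*(7/3 + 75) = -3*232/3 = -232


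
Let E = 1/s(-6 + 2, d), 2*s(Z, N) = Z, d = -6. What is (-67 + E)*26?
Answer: -1755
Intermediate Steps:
s(Z, N) = Z/2
E = -½ (E = 1/((-6 + 2)/2) = 1/((½)*(-4)) = 1/(-2) = -½ ≈ -0.50000)
(-67 + E)*26 = (-67 - ½)*26 = -135/2*26 = -1755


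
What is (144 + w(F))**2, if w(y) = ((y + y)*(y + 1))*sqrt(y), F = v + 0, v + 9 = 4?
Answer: 12736 + 11520*I*sqrt(5) ≈ 12736.0 + 25760.0*I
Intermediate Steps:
v = -5 (v = -9 + 4 = -5)
F = -5 (F = -5 + 0 = -5)
w(y) = 2*y**(3/2)*(1 + y) (w(y) = ((2*y)*(1 + y))*sqrt(y) = (2*y*(1 + y))*sqrt(y) = 2*y**(3/2)*(1 + y))
(144 + w(F))**2 = (144 + 2*(-5)**(3/2)*(1 - 5))**2 = (144 + 2*(-5*I*sqrt(5))*(-4))**2 = (144 + 40*I*sqrt(5))**2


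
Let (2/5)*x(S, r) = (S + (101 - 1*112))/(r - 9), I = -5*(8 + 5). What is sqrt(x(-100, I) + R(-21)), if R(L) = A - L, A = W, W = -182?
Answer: I*sqrt(629)/2 ≈ 12.54*I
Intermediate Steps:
A = -182
I = -65 (I = -5*13 = -65)
R(L) = -182 - L
x(S, r) = 5*(-11 + S)/(2*(-9 + r)) (x(S, r) = 5*((S + (101 - 1*112))/(r - 9))/2 = 5*((S + (101 - 112))/(-9 + r))/2 = 5*((S - 11)/(-9 + r))/2 = 5*((-11 + S)/(-9 + r))/2 = 5*(-11 + S)/(2*(-9 + r)))
sqrt(x(-100, I) + R(-21)) = sqrt(5*(-11 - 100)/(2*(-9 - 65)) + (-182 - 1*(-21))) = sqrt((5/2)*(-111)/(-74) + (-182 + 21)) = sqrt((5/2)*(-1/74)*(-111) - 161) = sqrt(15/4 - 161) = sqrt(-629/4) = I*sqrt(629)/2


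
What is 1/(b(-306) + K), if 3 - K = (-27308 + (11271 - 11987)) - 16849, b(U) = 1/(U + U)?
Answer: 612/27464111 ≈ 2.2284e-5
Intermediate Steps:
b(U) = 1/(2*U)
K = 44876 (K = 3 - ((-27308 + (11271 - 11987)) - 16849) = 3 - ((-27308 - 716) - 16849) = 3 - (-28024 - 16849) = 3 - 1*(-44873) = 3 + 44873 = 44876)
1/(b(-306) + K) = 1/((½)/(-306) + 44876) = 1/((½)*(-1/306) + 44876) = 1/(-1/612 + 44876) = 1/(27464111/612) = 612/27464111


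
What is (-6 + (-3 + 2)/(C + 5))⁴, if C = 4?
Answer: 9150625/6561 ≈ 1394.7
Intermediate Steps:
(-6 + (-3 + 2)/(C + 5))⁴ = (-6 + (-3 + 2)/(4 + 5))⁴ = (-6 - 1/9)⁴ = (-6 - 1*⅑)⁴ = (-6 - ⅑)⁴ = (-55/9)⁴ = 9150625/6561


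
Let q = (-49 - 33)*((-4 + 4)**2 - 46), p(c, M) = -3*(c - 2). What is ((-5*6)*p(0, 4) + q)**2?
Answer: 12902464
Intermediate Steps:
p(c, M) = 6 - 3*c (p(c, M) = -3*(-2 + c) = 6 - 3*c)
q = 3772 (q = -82*(0**2 - 46) = -82*(0 - 46) = -82*(-46) = 3772)
((-5*6)*p(0, 4) + q)**2 = ((-5*6)*(6 - 3*0) + 3772)**2 = (-30*(6 + 0) + 3772)**2 = (-30*6 + 3772)**2 = (-180 + 3772)**2 = 3592**2 = 12902464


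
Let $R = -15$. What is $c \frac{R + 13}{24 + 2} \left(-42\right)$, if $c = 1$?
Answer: $\frac{42}{13} \approx 3.2308$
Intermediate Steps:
$c \frac{R + 13}{24 + 2} \left(-42\right) = 1 \frac{-15 + 13}{24 + 2} \left(-42\right) = 1 \left(- \frac{2}{26}\right) \left(-42\right) = 1 \left(\left(-2\right) \frac{1}{26}\right) \left(-42\right) = 1 \left(- \frac{1}{13}\right) \left(-42\right) = \left(- \frac{1}{13}\right) \left(-42\right) = \frac{42}{13}$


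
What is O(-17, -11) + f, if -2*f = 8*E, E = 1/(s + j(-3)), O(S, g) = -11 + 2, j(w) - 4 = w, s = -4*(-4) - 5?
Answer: -28/3 ≈ -9.3333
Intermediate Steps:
s = 11 (s = 16 - 5 = 11)
j(w) = 4 + w
O(S, g) = -9
E = 1/12 (E = 1/(11 + (4 - 3)) = 1/(11 + 1) = 1/12 ≈ 0.083333)
f = -⅓ (f = -4/12 = -½*⅔ = -⅓ ≈ -0.33333)
O(-17, -11) + f = -9 - ⅓ = -28/3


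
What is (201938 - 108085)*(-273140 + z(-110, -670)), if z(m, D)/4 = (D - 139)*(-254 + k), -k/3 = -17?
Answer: 36017778104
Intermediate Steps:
k = 51 (k = -3*(-17) = 51)
z(m, D) = 112868 - 812*D (z(m, D) = 4*((D - 139)*(-254 + 51)) = 4*((-139 + D)*(-203)) = 4*(28217 - 203*D) = 112868 - 812*D)
(201938 - 108085)*(-273140 + z(-110, -670)) = (201938 - 108085)*(-273140 + (112868 - 812*(-670))) = 93853*(-273140 + (112868 + 544040)) = 93853*(-273140 + 656908) = 93853*383768 = 36017778104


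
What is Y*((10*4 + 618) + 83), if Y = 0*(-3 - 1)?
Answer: 0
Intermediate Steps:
Y = 0 (Y = 0*(-4) = 0)
Y*((10*4 + 618) + 83) = 0*((10*4 + 618) + 83) = 0*((40 + 618) + 83) = 0*(658 + 83) = 0*741 = 0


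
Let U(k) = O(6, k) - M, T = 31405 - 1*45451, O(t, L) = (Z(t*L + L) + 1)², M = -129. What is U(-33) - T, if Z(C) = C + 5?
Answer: 64800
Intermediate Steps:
Z(C) = 5 + C
O(t, L) = (6 + L + L*t)² (O(t, L) = ((5 + (t*L + L)) + 1)² = ((5 + (L*t + L)) + 1)² = ((5 + (L + L*t)) + 1)² = ((5 + L + L*t) + 1)² = (6 + L + L*t)²)
T = -14046 (T = 31405 - 45451 = -14046)
U(k) = 129 + (6 + 7*k)² (U(k) = (6 + k*(1 + 6))² - 1*(-129) = (6 + k*7)² + 129 = (6 + 7*k)² + 129 = 129 + (6 + 7*k)²)
U(-33) - T = (129 + (6 + 7*(-33))²) - (-14046) = (129 + (6 - 231)²) - 1*(-14046) = (129 + (-225)²) + 14046 = (129 + 50625) + 14046 = 50754 + 14046 = 64800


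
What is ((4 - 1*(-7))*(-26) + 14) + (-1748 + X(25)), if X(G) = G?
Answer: -1995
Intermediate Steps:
((4 - 1*(-7))*(-26) + 14) + (-1748 + X(25)) = ((4 - 1*(-7))*(-26) + 14) + (-1748 + 25) = ((4 + 7)*(-26) + 14) - 1723 = (11*(-26) + 14) - 1723 = (-286 + 14) - 1723 = -272 - 1723 = -1995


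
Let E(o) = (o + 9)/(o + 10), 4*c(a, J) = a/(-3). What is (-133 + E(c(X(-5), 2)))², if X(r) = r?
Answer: 272646144/15625 ≈ 17449.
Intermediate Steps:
c(a, J) = -a/12 (c(a, J) = (a/(-3))/4 = (a*(-⅓))/4 = (-a/3)/4 = -a/12)
E(o) = (9 + o)/(10 + o)
(-133 + E(c(X(-5), 2)))² = (-133 + (9 - 1/12*(-5))/(10 - 1/12*(-5)))² = (-133 + (9 + 5/12)/(10 + 5/12))² = (-133 + (113/12)/(125/12))² = (-133 + (12/125)*(113/12))² = (-133 + 113/125)² = (-16512/125)² = 272646144/15625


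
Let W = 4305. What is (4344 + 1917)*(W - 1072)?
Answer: 20241813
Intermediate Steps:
(4344 + 1917)*(W - 1072) = (4344 + 1917)*(4305 - 1072) = 6261*3233 = 20241813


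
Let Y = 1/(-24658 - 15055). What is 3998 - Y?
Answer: 158772575/39713 ≈ 3998.0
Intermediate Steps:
Y = -1/39713 (Y = 1/(-39713) = -1/39713 ≈ -2.5181e-5)
3998 - Y = 3998 - 1*(-1/39713) = 3998 + 1/39713 = 158772575/39713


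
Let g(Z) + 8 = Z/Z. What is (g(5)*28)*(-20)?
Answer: 3920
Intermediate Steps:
g(Z) = -7 (g(Z) = -8 + Z/Z = -8 + 1 = -7)
(g(5)*28)*(-20) = -7*28*(-20) = -196*(-20) = 3920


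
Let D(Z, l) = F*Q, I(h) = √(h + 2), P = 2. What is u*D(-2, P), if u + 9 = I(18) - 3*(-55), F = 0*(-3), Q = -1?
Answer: 0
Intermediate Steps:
I(h) = √(2 + h)
F = 0
D(Z, l) = 0 (D(Z, l) = 0*(-1) = 0)
u = 156 + 2*√5 (u = -9 + (√(2 + 18) - 3*(-55)) = -9 + (√20 + 165) = -9 + (2*√5 + 165) = -9 + (165 + 2*√5) = 156 + 2*√5 ≈ 160.47)
u*D(-2, P) = (156 + 2*√5)*0 = 0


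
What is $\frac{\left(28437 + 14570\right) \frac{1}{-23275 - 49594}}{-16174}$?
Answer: $\frac{43007}{1178583206} \approx 3.649 \cdot 10^{-5}$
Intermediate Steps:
$\frac{\left(28437 + 14570\right) \frac{1}{-23275 - 49594}}{-16174} = \frac{43007}{-72869} \left(- \frac{1}{16174}\right) = 43007 \left(- \frac{1}{72869}\right) \left(- \frac{1}{16174}\right) = \left(- \frac{43007}{72869}\right) \left(- \frac{1}{16174}\right) = \frac{43007}{1178583206}$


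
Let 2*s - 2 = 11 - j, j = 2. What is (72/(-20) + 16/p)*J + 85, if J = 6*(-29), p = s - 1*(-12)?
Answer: 19331/35 ≈ 552.31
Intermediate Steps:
s = 11/2 (s = 1 + (11 - 1*2)/2 = 1 + (11 - 2)/2 = 1 + (½)*9 = 1 + 9/2 = 11/2 ≈ 5.5000)
p = 35/2 (p = 11/2 - 1*(-12) = 11/2 + 12 = 35/2 ≈ 17.500)
J = -174
(72/(-20) + 16/p)*J + 85 = (72/(-20) + 16/(35/2))*(-174) + 85 = (72*(-1/20) + 16*(2/35))*(-174) + 85 = (-18/5 + 32/35)*(-174) + 85 = -94/35*(-174) + 85 = 16356/35 + 85 = 19331/35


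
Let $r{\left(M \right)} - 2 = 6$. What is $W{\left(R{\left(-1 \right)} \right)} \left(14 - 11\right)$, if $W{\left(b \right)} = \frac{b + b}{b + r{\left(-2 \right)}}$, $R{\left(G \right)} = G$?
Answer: $- \frac{6}{7} \approx -0.85714$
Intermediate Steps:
$r{\left(M \right)} = 8$ ($r{\left(M \right)} = 2 + 6 = 8$)
$W{\left(b \right)} = \frac{2 b}{8 + b}$ ($W{\left(b \right)} = \frac{b + b}{b + 8} = \frac{2 b}{8 + b}$)
$W{\left(R{\left(-1 \right)} \right)} \left(14 - 11\right) = 2 \left(-1\right) \frac{1}{8 - 1} \left(14 - 11\right) = 2 \left(-1\right) \frac{1}{7} \cdot 3 = \left(- \frac{2}{7}\right) 3 = - \frac{6}{7}$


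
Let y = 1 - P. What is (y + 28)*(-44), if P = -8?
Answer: -1628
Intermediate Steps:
y = 9 (y = 1 - 1*(-8) = 1 + 8 = 9)
(y + 28)*(-44) = (9 + 28)*(-44) = 37*(-44) = -1628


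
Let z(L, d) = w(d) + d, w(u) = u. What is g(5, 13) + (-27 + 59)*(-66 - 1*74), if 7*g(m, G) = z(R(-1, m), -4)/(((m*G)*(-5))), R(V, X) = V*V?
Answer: -10191992/2275 ≈ -4480.0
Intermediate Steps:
R(V, X) = V²
z(L, d) = 2*d (z(L, d) = d + d = 2*d)
g(m, G) = 8/(35*G*m) (g(m, G) = ((2*(-4))/(((m*G)*(-5))))/7 = (-8*(-1/(5*G*m)))/7 = (-(-8)/(5*G*m))/7 = (8/(5*G*m))/7 = 8/(35*G*m))
g(5, 13) + (-27 + 59)*(-66 - 1*74) = (8/35)/(13*5) + (-27 + 59)*(-66 - 1*74) = (8/35)*(1/13)*(⅕) + 32*(-66 - 74) = 8/2275 + 32*(-140) = 8/2275 - 4480 = -10191992/2275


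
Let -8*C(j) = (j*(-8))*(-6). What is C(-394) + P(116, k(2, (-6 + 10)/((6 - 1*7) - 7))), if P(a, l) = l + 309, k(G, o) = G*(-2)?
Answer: 2669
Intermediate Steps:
C(j) = -6*j (C(j) = -j*(-8)*(-6)/8 = -(-8*j)*(-6)/8 = -6*j)
k(G, o) = -2*G
P(a, l) = 309 + l
C(-394) + P(116, k(2, (-6 + 10)/((6 - 1*7) - 7))) = -6*(-394) + (309 - 2*2) = 2364 + (309 - 4) = 2364 + 305 = 2669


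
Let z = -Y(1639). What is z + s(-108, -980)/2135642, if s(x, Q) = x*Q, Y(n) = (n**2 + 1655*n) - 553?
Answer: -5764431933053/1067821 ≈ -5.3983e+6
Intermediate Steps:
Y(n) = -553 + n**2 + 1655*n
s(x, Q) = Q*x
z = -5398313 (z = -(-553 + 1639**2 + 1655*1639) = -(-553 + 2686321 + 2712545) = -1*5398313 = -5398313)
z + s(-108, -980)/2135642 = -5398313 - 980*(-108)/2135642 = -5398313 + 105840*(1/2135642) = -5398313 + 52920/1067821 = -5764431933053/1067821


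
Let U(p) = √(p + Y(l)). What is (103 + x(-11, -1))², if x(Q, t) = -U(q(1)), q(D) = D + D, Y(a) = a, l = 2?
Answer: 10201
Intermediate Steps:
q(D) = 2*D
U(p) = √(2 + p) (U(p) = √(p + 2) = √(2 + p))
x(Q, t) = -2 (x(Q, t) = -√(2 + 2*1) = -√(2 + 2) = -√4 = -1*2 = -2)
(103 + x(-11, -1))² = (103 - 2)² = 101² = 10201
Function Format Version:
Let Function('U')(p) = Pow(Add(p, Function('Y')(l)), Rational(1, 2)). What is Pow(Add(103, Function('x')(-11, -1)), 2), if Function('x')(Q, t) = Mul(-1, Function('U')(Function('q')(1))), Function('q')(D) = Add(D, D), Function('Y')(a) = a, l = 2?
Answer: 10201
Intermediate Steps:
Function('q')(D) = Mul(2, D)
Function('U')(p) = Pow(Add(2, p), Rational(1, 2)) (Function('U')(p) = Pow(Add(p, 2), Rational(1, 2)) = Pow(Add(2, p), Rational(1, 2)))
Function('x')(Q, t) = -2 (Function('x')(Q, t) = Mul(-1, Pow(Add(2, Mul(2, 1)), Rational(1, 2))) = Mul(-1, Pow(Add(2, 2), Rational(1, 2))) = Mul(-1, Pow(4, Rational(1, 2))) = Mul(-1, 2) = -2)
Pow(Add(103, Function('x')(-11, -1)), 2) = Pow(Add(103, -2), 2) = Pow(101, 2) = 10201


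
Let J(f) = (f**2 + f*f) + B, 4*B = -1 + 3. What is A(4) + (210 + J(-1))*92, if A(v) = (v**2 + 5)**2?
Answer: 19991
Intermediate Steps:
B = 1/2 (B = (-1 + 3)/4 = (1/4)*2 = 1/2 ≈ 0.50000)
J(f) = 1/2 + 2*f**2 (J(f) = (f**2 + f*f) + 1/2 = (f**2 + f**2) + 1/2 = 2*f**2 + 1/2 = 1/2 + 2*f**2)
A(v) = (5 + v**2)**2
A(4) + (210 + J(-1))*92 = (5 + 4**2)**2 + (210 + (1/2 + 2*(-1)**2))*92 = (5 + 16)**2 + (210 + (1/2 + 2*1))*92 = 21**2 + (210 + (1/2 + 2))*92 = 441 + (210 + 5/2)*92 = 441 + (425/2)*92 = 441 + 19550 = 19991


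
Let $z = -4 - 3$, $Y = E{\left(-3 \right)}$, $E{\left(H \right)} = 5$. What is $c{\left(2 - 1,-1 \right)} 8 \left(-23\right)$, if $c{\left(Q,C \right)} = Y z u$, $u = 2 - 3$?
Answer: $-6440$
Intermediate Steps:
$Y = 5$
$z = -7$
$u = -1$ ($u = 2 - 3 = -1$)
$c{\left(Q,C \right)} = 35$ ($c{\left(Q,C \right)} = 5 \left(-7\right) \left(-1\right) = \left(-35\right) \left(-1\right) = 35$)
$c{\left(2 - 1,-1 \right)} 8 \left(-23\right) = 35 \cdot 8 \left(-23\right) = 280 \left(-23\right) = -6440$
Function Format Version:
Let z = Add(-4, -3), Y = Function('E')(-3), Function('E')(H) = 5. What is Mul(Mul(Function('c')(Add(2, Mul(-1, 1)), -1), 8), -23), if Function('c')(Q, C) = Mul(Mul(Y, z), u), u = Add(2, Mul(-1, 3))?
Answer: -6440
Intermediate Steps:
Y = 5
z = -7
u = -1 (u = Add(2, -3) = -1)
Function('c')(Q, C) = 35 (Function('c')(Q, C) = Mul(Mul(5, -7), -1) = Mul(-35, -1) = 35)
Mul(Mul(Function('c')(Add(2, Mul(-1, 1)), -1), 8), -23) = Mul(Mul(35, 8), -23) = Mul(280, -23) = -6440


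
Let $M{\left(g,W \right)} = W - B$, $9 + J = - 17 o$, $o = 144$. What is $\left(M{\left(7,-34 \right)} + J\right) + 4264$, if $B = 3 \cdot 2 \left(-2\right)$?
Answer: $1785$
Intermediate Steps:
$J = -2457$ ($J = -9 - 2448 = -2457$)
$B = -12$ ($B = 6 \left(-2\right) = -12$)
$M{\left(g,W \right)} = 12 + W$ ($M{\left(g,W \right)} = W - -12 = W + 12 = 12 + W$)
$\left(M{\left(7,-34 \right)} + J\right) + 4264 = \left(\left(12 - 34\right) - 2457\right) + 4264 = \left(-22 - 2457\right) + 4264 = -2479 + 4264 = 1785$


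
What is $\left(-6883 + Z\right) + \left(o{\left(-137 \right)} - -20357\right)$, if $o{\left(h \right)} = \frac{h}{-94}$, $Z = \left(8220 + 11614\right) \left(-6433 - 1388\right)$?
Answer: $- \frac{14580174423}{94} \approx -1.5511 \cdot 10^{8}$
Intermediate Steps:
$Z = -155121714$ ($Z = 19834 \left(-7821\right) = -155121714$)
$o{\left(h \right)} = - \frac{h}{94}$ ($o{\left(h \right)} = h \left(- \frac{1}{94}\right) = - \frac{h}{94}$)
$\left(-6883 + Z\right) + \left(o{\left(-137 \right)} - -20357\right) = \left(-6883 - 155121714\right) - - \frac{1913695}{94} = -155128597 + \left(\frac{137}{94} + 20357\right) = -155128597 + \frac{1913695}{94} = - \frac{14580174423}{94}$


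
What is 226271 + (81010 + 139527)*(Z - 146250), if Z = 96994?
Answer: -10862544201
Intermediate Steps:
226271 + (81010 + 139527)*(Z - 146250) = 226271 + (81010 + 139527)*(96994 - 146250) = 226271 + 220537*(-49256) = 226271 - 10862770472 = -10862544201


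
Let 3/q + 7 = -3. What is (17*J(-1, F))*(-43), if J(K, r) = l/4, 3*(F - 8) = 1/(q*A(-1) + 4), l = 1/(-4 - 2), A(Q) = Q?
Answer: 731/24 ≈ 30.458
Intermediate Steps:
l = -1/6 (l = 1/(-6) = -1/6 ≈ -0.16667)
q = -3/10 (q = 3/(-7 - 3) = 3/(-10) = 3*(-1/10) = -3/10 ≈ -0.30000)
F = 1042/129 (F = 8 + 1/(3*(-3/10*(-1) + 4)) = 8 + 1/(3*(3/10 + 4)) = 8 + 1/(3*(43/10)) = 8 + (1/3)*(10/43) = 8 + 10/129 = 1042/129 ≈ 8.0775)
J(K, r) = -1/24 (J(K, r) = -1/6/4 = -1/6*1/4 = -1/24)
(17*J(-1, F))*(-43) = (17*(-1/24))*(-43) = -17/24*(-43) = 731/24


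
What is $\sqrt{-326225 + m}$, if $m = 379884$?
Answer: $\sqrt{53659} \approx 231.64$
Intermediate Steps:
$\sqrt{-326225 + m} = \sqrt{-326225 + 379884} = \sqrt{53659}$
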